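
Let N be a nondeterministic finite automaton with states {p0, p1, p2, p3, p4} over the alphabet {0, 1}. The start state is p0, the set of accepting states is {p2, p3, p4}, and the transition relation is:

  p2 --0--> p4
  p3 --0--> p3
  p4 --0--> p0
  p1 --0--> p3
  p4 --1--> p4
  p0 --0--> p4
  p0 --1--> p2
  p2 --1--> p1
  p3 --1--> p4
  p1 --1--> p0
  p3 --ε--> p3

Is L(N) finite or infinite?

infinite

State p0 is reachable from the start and can reach an accepting state, and it lies on the cycle p0 → p2 → p1 → p0.
Traversing that cycle any number of times yields accepted strings of unbounded length, so the language is infinite.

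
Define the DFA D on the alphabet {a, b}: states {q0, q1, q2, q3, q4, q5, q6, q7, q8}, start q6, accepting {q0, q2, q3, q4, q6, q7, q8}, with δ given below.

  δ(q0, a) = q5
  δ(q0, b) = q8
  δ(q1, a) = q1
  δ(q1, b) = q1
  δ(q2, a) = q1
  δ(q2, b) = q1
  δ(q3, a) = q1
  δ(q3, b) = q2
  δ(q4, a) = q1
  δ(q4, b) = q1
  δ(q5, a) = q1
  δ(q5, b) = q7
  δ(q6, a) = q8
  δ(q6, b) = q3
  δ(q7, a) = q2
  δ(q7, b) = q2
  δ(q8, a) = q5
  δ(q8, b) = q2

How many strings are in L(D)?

The useful subgraph on states {q2, q3, q5, q6, q7, q8} is acyclic, so L(D) is finite; the longest accepting path visits 5 useful states, giving maximum string length 4.
Counting accepting paths from q6 by length: 1 of length 0, 2 of length 1, 2 of length 2, 1 of length 3, 2 of length 4. Total 8.

8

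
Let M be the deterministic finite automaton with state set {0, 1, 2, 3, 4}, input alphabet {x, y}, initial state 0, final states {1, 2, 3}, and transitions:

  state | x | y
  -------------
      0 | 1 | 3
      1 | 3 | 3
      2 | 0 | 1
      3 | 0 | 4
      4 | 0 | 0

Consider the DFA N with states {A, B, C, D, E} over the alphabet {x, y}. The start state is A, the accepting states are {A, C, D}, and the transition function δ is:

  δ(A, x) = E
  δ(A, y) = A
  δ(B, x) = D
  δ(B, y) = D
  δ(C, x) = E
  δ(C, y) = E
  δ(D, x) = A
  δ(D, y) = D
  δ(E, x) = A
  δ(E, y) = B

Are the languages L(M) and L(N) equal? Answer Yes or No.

The string x is accepted by M but rejected by N.
So L(M) ≠ L(N).

No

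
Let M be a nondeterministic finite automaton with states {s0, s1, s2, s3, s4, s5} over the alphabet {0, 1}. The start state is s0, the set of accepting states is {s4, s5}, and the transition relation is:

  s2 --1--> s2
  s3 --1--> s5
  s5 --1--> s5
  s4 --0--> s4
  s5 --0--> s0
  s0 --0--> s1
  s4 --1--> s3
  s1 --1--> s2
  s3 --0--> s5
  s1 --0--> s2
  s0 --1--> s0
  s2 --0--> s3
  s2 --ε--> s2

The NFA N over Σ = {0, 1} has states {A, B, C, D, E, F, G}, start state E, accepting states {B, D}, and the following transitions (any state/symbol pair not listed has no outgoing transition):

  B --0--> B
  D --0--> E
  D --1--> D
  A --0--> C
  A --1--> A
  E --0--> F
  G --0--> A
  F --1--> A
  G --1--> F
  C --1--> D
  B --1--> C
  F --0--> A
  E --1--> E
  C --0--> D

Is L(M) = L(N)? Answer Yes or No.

Exploring the product automaton M × N from the start pair (s0, E), following both machines on each input symbol, reaches 5 state pairs: (s0, E), (s1, F), (s2, A), (s3, C), (s5, D).
M accepts in {s4, s5} and N accepts in {B, D}. In every reachable pair the two components are either both accepting — (s5, D) — or both non-accepting, so no string is accepted by exactly one of the machines: L(M) \ L(N) and L(N) \ L(M) are both empty.
Hence every string is accepted by M iff it is accepted by N, and the two languages coincide.

Yes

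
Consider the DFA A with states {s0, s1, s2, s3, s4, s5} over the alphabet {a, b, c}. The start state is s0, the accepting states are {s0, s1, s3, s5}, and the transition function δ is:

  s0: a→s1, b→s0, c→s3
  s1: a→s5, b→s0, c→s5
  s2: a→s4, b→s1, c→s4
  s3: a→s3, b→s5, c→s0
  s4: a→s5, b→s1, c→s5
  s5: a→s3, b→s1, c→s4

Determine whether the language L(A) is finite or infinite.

State s0 is reachable from the start and can reach an accepting state, and it lies on the cycle s0 → s0.
Traversing that cycle any number of times yields accepted strings of unbounded length, so the language is infinite.

infinite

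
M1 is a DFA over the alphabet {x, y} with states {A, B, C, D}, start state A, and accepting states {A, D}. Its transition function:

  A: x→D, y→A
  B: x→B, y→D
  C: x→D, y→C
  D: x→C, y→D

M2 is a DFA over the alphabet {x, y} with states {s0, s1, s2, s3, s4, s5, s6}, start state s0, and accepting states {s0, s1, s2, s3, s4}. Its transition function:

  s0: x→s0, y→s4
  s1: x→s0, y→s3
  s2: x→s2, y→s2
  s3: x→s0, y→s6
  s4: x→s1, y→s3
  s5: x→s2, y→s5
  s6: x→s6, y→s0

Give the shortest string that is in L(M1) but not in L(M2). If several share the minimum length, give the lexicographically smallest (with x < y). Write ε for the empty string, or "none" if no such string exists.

yyy

The string yyy is accepted by M1 but not by M2.
No shorter string lies in the difference, and yyy is the lexicographically first length-3 string in L(M1) \ L(M2).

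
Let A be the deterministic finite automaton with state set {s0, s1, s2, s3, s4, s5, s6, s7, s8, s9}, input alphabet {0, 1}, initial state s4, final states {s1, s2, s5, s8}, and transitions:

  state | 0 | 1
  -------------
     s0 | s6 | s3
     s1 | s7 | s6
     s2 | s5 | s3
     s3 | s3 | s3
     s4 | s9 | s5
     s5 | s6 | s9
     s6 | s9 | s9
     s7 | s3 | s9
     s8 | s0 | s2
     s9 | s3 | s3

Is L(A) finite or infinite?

The useful states (reachable from s4 and able to reach an accepting state) are {s4, s5}.
Restricted to these states the transition graph has no cycle, so every accepting path has bounded length and L is finite.

finite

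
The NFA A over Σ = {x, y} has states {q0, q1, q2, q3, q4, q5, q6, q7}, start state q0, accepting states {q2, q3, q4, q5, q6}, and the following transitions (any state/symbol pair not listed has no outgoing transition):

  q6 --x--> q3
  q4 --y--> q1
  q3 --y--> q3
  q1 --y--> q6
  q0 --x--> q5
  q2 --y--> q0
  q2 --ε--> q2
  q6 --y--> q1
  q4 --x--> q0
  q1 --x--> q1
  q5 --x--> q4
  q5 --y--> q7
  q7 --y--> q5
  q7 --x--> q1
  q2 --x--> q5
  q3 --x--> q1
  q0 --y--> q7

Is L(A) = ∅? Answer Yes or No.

The string x is accepted: the run q0 → q5 ends in the accepting state q5.
Since at least one string is accepted, L(A) is not empty.

No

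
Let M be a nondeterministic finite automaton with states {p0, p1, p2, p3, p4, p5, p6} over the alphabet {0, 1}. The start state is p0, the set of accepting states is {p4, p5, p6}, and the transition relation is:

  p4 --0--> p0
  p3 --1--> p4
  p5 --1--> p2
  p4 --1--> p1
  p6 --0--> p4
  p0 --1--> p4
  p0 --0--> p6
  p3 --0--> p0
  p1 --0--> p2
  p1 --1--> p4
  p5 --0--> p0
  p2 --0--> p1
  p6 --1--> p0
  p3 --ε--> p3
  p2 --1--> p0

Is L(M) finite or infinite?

infinite

State p0 is reachable from the start and can reach an accepting state, and it lies on the cycle p0 → p4 → p0.
Traversing that cycle any number of times yields accepted strings of unbounded length, so the language is infinite.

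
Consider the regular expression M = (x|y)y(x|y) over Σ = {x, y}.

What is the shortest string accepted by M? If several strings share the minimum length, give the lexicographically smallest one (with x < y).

By inspection of the expression, no string of length less than 3 matches, and xyx is the lexicographically first match of length 3.

xyx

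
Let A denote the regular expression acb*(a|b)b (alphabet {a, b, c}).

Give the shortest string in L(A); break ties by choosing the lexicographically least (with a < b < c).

acab

By inspection of the expression, no string of length less than 4 matches, and acab is the lexicographically first match of length 4.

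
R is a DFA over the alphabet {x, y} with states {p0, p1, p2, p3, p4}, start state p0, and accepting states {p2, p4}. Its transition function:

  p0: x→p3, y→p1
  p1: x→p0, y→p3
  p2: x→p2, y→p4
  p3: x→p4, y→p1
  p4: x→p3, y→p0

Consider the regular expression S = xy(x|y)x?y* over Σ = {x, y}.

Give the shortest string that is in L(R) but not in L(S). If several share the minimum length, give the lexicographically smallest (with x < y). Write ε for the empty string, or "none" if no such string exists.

The string xx is accepted by R but not by S.
No shorter string lies in the difference, and xx is the lexicographically first length-2 string in L(R) \ L(S).

xx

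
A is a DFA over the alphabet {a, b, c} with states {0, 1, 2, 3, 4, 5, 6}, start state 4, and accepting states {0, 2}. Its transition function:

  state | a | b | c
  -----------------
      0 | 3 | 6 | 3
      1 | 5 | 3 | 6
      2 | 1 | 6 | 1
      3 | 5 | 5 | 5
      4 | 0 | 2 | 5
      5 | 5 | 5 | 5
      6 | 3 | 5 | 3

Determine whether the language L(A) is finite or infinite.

finite

The useful states (reachable from 4 and able to reach an accepting state) are {0, 2, 4}.
Restricted to these states the transition graph has no cycle, so every accepting path has bounded length and L is finite.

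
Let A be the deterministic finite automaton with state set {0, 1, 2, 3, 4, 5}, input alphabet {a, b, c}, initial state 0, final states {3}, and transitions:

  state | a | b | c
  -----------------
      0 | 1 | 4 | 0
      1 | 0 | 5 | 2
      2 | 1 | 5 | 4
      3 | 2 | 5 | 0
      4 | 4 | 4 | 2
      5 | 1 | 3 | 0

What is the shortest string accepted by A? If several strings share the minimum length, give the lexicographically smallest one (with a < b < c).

abb

A breadth-first search from 0 reaches an accepting state first via the path 0 → 1 → 5 → 3 on input abb.
No string of length < 3 is accepted (BFS exhausts all shorter strings without reaching an accepting state), and abb is the lexicographically least accepting string of length 3.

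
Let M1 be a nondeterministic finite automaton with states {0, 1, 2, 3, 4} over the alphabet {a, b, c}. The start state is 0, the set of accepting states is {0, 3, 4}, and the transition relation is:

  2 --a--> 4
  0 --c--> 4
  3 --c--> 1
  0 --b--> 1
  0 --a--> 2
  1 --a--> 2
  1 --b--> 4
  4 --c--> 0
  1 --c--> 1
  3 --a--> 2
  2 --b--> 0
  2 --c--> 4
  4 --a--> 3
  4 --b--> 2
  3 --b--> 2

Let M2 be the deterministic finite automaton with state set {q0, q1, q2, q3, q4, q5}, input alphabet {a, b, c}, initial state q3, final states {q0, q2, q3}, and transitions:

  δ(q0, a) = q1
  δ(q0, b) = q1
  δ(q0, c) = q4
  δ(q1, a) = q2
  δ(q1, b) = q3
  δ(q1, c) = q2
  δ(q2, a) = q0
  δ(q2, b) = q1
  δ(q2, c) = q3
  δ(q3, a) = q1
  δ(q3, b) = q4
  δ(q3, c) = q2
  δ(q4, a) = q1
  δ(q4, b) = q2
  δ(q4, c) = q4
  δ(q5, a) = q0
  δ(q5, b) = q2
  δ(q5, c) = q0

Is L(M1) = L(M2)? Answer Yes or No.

Yes

Exploring the product automaton M1 × M2 from the start pair (0, q3), following both machines on each input symbol, reaches 5 state pairs: (0, q3), (2, q1), (1, q4), (4, q2), (3, q0).
M1 accepts in {0, 3, 4} and M2 accepts in {q0, q2, q3}. In every reachable pair the two components are either both accepting — (0, q3), (4, q2), (3, q0) — or both non-accepting, so no string is accepted by exactly one of the machines: L(M1) \ L(M2) and L(M2) \ L(M1) are both empty.
Hence every string is accepted by M1 iff it is accepted by M2, and the two languages coincide.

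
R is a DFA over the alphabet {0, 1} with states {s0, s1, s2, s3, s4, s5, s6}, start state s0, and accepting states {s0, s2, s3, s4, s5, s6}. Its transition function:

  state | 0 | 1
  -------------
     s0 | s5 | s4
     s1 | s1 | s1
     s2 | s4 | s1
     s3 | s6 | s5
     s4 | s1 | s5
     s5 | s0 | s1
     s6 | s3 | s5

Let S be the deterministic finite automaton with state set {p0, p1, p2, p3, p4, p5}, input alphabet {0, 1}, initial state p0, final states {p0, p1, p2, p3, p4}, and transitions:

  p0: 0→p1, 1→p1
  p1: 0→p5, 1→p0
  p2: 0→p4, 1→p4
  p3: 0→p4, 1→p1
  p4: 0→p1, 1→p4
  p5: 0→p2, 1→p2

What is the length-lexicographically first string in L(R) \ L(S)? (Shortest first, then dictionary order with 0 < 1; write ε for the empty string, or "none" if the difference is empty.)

The string 00 is accepted by R but not by S.
No shorter string lies in the difference, and 00 is the lexicographically first length-2 string in L(R) \ L(S).

00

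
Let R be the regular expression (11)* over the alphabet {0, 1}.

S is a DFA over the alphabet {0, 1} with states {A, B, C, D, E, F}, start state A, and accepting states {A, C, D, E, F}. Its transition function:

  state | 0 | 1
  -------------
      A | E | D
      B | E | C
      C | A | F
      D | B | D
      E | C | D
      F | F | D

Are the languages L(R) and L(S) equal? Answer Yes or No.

The string 0 is accepted by S but rejected by R.
So L(R) ≠ L(S).

No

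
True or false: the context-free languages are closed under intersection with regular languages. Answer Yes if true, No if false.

Run a PDA for the context-free language and a DFA for the regular one in parallel (product of finite controls, the PDA's stack unchanged, the DFA advancing only on input moves); the product PDA accepts exactly the intersection. (Intersection of two CFLs, by contrast, can fail to be context-free.)
So the context-free languages are closed under intersection with a regular language.

Yes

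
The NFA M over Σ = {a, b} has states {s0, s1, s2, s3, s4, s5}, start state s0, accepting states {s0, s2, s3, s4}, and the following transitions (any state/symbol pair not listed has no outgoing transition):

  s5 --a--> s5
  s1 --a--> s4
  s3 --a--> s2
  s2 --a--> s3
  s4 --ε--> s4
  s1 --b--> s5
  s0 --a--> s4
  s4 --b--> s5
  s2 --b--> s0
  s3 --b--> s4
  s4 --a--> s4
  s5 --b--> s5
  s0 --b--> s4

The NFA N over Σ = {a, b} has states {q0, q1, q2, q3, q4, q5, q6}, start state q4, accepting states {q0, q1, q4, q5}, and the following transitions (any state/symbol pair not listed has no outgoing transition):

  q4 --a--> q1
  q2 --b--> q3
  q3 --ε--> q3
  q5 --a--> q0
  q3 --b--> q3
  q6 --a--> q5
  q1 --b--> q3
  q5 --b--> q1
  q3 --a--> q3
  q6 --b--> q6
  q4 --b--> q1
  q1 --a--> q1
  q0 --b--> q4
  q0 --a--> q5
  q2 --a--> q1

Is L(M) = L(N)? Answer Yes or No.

Yes

Exploring the product automaton M × N from the start pair (s0, q4), following both machines on each input symbol, reaches 3 state pairs: (s0, q4), (s4, q1), (s5, q3).
M accepts in {s0, s2, s3, s4} and N accepts in {q0, q1, q4, q5}. In every reachable pair the two components are either both accepting — (s0, q4), (s4, q1) — or both non-accepting, so no string is accepted by exactly one of the machines: L(M) \ L(N) and L(N) \ L(M) are both empty.
Hence every string is accepted by M iff it is accepted by N, and the two languages coincide.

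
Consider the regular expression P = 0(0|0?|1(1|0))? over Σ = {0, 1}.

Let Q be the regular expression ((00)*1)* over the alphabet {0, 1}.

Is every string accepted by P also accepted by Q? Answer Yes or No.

No

The string 0 is in L(P) but not in L(Q).
So L(P) ⊄ L(Q).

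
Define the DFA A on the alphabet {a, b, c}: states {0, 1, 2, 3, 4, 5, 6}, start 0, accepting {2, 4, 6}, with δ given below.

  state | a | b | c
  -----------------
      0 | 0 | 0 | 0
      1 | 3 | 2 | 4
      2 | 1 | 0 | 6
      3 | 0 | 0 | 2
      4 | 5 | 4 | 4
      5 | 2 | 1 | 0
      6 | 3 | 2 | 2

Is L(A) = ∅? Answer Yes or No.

Yes

The states reachable from the start state are {0}.
None of the accepting states {2, 4, 6} is reachable, so no string is accepted and L(A) = ∅.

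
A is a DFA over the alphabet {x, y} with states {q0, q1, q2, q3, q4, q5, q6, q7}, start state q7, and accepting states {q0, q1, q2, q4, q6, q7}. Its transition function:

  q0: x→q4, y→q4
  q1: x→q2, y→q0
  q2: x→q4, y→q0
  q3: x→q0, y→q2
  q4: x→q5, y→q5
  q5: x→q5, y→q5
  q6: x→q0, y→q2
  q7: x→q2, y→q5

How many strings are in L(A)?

6

The useful subgraph on states {q0, q2, q4, q7} is acyclic, so L(A) is finite; the longest accepting path visits 4 useful states, giving maximum string length 3.
Counting accepting paths from q7 by length: 1 of length 0, 1 of length 1, 2 of length 2, 2 of length 3. Total 6.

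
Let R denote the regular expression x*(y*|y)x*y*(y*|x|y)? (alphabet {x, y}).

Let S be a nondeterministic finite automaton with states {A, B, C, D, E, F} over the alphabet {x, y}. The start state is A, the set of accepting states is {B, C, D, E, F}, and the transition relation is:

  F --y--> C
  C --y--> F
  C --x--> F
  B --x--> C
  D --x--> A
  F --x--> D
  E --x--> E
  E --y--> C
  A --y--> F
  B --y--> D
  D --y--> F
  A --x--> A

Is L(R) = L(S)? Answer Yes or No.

The empty string ε is accepted by R but rejected by S.
So L(R) ≠ L(S).

No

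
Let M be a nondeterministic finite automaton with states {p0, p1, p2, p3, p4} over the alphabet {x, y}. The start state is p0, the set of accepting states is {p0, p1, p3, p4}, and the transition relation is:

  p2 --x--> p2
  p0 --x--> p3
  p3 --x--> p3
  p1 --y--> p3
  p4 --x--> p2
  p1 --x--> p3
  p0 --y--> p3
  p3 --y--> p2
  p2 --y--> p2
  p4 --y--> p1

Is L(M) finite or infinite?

infinite

State p3 is reachable from the start and can reach an accepting state, and it lies on the cycle p3 → p3.
Traversing that cycle any number of times yields accepted strings of unbounded length, so the language is infinite.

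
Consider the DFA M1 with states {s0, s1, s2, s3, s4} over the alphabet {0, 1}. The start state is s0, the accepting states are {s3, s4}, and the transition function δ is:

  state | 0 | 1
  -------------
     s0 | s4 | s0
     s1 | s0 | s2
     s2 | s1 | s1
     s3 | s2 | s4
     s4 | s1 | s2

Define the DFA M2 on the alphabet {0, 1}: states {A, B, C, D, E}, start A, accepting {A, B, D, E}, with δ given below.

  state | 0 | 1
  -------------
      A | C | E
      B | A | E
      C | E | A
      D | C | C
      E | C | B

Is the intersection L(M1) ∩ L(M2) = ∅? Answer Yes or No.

No

The string 110 is accepted by both M1 and M2.
Hence L(M1) ∩ L(M2) ≠ ∅.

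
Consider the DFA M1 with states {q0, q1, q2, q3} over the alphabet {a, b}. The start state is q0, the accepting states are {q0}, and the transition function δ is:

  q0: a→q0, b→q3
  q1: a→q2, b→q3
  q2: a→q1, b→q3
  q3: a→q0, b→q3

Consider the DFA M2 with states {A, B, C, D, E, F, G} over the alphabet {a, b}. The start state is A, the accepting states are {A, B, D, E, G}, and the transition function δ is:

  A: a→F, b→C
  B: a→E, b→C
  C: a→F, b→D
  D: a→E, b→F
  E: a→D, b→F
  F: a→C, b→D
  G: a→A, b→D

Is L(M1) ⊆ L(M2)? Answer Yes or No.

No

The string a is in L(M1) but not in L(M2).
So L(M1) ⊄ L(M2).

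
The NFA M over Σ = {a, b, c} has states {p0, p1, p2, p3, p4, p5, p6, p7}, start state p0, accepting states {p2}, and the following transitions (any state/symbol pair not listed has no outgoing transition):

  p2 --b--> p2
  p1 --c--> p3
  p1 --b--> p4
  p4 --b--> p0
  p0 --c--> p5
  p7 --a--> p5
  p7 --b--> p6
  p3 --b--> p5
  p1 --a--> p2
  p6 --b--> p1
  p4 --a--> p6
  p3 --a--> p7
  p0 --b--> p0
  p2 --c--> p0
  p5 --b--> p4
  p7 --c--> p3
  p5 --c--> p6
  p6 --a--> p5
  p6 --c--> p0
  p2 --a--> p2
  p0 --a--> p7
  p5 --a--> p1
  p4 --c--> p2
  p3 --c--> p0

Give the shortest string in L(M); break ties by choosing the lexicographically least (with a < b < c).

caa

A breadth-first search from p0 reaches an accepting state first via the path p0 → p5 → p1 → p2 on input caa.
No string of length < 3 is accepted (BFS exhausts all shorter strings without reaching an accepting state), and caa is the lexicographically least accepting string of length 3.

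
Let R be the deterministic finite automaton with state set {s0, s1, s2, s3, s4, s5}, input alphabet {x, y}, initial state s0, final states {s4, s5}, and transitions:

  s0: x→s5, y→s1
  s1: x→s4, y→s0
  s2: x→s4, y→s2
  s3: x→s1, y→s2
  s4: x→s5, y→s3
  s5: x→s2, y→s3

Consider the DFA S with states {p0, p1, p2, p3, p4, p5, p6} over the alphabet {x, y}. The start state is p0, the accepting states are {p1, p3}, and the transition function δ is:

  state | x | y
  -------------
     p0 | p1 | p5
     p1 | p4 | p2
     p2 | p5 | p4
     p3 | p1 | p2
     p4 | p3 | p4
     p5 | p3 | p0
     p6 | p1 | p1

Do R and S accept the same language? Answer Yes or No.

Yes

Exploring the product automaton R × S from the start pair (s0, p0), following both machines on each input symbol, reaches 6 state pairs: (s0, p0), (s5, p1), (s1, p5), (s2, p4), (s3, p2), (s4, p3).
R accepts in {s4, s5} and S accepts in {p1, p3}. In every reachable pair the two components are either both accepting — (s5, p1), (s4, p3) — or both non-accepting, so no string is accepted by exactly one of the machines: L(R) \ L(S) and L(S) \ L(R) are both empty.
Hence every string is accepted by R iff it is accepted by S, and the two languages coincide.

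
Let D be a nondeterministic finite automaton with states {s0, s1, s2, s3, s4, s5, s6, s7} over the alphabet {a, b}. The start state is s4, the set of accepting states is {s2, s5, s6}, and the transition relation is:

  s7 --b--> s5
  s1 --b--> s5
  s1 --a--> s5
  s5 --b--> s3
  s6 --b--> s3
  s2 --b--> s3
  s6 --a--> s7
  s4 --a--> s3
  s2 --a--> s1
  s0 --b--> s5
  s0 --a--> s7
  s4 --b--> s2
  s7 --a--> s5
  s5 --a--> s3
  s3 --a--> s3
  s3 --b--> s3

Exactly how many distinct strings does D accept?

The useful subgraph on states {s1, s2, s4, s5} is acyclic, so L(D) is finite; the longest accepting path visits 4 useful states, giving maximum string length 3.
Counting accepting paths from s4 by length: 1 of length 1, 2 of length 3. Total 3.

3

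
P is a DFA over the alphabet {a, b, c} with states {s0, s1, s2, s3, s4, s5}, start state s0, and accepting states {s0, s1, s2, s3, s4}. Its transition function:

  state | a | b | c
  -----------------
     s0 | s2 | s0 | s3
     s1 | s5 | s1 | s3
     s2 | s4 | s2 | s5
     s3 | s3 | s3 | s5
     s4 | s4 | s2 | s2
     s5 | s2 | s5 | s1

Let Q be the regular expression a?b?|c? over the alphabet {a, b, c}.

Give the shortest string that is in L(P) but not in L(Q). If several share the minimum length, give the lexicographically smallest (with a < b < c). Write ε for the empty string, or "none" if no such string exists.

aa

The string aa is accepted by P but not by Q.
No shorter string lies in the difference, and aa is the lexicographically first length-2 string in L(P) \ L(Q).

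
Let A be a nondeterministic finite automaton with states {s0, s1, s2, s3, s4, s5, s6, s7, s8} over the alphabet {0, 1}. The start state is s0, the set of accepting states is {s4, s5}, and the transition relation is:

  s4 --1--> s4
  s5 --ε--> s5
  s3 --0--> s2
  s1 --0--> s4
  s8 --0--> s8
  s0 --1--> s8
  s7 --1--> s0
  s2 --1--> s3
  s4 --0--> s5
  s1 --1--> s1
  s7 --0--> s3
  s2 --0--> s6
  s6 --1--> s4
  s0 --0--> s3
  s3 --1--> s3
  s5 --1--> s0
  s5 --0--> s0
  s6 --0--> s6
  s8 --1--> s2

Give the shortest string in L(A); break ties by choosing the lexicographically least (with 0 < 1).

0001

A breadth-first search from s0 reaches an accepting state first via the path s0 → s3 → s2 → s6 → s4 on input 0001.
No string of length < 4 is accepted (BFS exhausts all shorter strings without reaching an accepting state), and 0001 is the lexicographically least accepting string of length 4.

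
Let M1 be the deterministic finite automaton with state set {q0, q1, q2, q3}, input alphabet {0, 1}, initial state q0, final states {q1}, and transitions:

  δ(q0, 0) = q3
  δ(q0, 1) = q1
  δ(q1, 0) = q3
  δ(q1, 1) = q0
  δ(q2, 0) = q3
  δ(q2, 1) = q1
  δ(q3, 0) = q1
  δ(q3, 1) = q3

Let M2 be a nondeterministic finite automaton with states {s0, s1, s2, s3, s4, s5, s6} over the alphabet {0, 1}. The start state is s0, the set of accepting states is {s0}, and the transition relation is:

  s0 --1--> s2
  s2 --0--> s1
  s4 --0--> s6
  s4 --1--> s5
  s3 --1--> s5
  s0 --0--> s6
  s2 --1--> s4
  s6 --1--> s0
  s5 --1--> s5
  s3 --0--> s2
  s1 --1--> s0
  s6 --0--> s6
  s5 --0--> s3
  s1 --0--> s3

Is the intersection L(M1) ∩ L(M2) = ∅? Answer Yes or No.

Yes

Exploring the product automaton M1 × M2 from the start pair (q0, s0), following both machines on each input symbol, reaches 15 state pairs: (q0, s0), (q3, s6), (q1, s2), (q1, s6), (q3, s0), (q3, s1), (q0, s4), (q3, s2), (q1, s3), (q1, s5), (q1, s1), (q3, s4), (q0, s5), (q3, s3), (q3, s5).
M1 accepts in {q1} and M2 accepts in {s0}; no reachable pair has both components accepting, so no string drives both machines to acceptance simultaneously and L(M1) ∩ L(M2) = ∅.
So no string is accepted by both, and the intersection is empty.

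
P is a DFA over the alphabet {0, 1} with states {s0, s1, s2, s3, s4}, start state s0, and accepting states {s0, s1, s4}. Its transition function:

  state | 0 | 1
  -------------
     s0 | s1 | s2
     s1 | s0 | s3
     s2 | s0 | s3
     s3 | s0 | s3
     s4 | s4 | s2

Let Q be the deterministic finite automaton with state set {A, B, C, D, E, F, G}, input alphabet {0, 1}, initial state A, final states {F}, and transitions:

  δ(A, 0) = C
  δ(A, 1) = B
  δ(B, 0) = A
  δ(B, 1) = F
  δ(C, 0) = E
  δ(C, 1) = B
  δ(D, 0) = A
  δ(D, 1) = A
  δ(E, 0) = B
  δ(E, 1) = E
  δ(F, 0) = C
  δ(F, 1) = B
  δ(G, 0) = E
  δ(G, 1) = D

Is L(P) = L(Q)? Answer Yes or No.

The empty string ε is accepted by P but rejected by Q.
So L(P) ≠ L(Q).

No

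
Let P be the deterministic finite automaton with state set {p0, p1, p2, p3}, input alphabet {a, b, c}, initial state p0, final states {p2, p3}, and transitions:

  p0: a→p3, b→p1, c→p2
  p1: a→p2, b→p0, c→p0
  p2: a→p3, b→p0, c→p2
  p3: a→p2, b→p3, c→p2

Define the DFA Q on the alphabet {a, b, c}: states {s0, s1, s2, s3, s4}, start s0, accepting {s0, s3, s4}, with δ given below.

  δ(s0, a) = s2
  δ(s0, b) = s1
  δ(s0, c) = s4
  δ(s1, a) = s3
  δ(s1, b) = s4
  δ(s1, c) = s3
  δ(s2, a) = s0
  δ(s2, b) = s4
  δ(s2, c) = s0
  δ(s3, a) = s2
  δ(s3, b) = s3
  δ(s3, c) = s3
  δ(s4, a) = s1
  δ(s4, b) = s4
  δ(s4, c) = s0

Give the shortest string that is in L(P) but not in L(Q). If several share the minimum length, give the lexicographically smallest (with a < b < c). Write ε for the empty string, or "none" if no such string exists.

The string a is accepted by P but not by Q.
No shorter string lies in the difference, and a is the lexicographically first length-1 string in L(P) \ L(Q).

a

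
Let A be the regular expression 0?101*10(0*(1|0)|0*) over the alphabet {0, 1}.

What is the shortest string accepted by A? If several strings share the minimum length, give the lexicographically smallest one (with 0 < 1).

By inspection of the expression, no string of length less than 4 matches, and 1010 is the lexicographically first match of length 4.

1010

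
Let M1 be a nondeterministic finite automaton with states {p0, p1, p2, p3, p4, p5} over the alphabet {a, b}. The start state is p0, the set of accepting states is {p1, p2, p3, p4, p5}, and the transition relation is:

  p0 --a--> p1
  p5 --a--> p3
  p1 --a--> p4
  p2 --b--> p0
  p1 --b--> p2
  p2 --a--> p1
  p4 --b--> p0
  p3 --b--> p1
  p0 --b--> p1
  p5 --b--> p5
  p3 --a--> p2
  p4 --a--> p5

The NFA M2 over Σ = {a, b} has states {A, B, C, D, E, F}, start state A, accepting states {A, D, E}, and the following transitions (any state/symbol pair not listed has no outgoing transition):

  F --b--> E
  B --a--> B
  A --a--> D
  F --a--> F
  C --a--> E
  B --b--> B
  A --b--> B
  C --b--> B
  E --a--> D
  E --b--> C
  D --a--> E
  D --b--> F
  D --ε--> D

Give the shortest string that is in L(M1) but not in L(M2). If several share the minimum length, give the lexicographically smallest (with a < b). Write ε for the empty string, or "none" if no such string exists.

The string b is accepted by M1 but not by M2.
No shorter string lies in the difference, and b is the lexicographically first length-1 string in L(M1) \ L(M2).

b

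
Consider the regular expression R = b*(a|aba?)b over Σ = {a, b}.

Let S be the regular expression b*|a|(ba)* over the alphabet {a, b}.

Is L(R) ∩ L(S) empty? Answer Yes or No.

Yes

Converting the expression R to a DFA (subset construction, then merging equivalent states) gives the minimal DFA with states {r0, r1, r2, r3, r4, r5}, start state r0, accepting states {r3, r5} and transitions r0: a→r1, b→r0; r1: a→r2, b→r3; r2: a→r2, b→r2; r3: a→r4, b→r5; r4: a→r2, b→r5; r5: a→r2, b→r2.
Converting the expression S to a DFA (subset construction, then merging equivalent states) gives the minimal DFA with states {s0, s1, s2, s3, s4, s5, s6}, start state s0, accepting states {s0, s1, s2, s4, s5} and transitions s0: a→s1, b→s2; s1: a→s3, b→s3; s2: a→s4, b→s5; s3: a→s3, b→s3; s4: a→s3, b→s6; s5: a→s3, b→s5; s6: a→s4, b→s3.
Exploring the product automaton R × S from the start pair (r0, s0), following both machines on each input symbol, reaches 15 state pairs: (r0, s0), (r1, s1), (r0, s2), (r2, s3), (r3, s3), (r1, s4), (r0, s5), (r4, s3), (r5, s3), (r3, s6), (r1, s3), (r4, s4), (r5, s6), (r2, s4), (r2, s6).
R accepts in {r3, r5} and S accepts in {s0, s1, s2, s4, s5}; no reachable pair has both components accepting, so no string drives both machines to acceptance simultaneously and L(R) ∩ L(S) = ∅.
So no string is accepted by both, and the intersection is empty.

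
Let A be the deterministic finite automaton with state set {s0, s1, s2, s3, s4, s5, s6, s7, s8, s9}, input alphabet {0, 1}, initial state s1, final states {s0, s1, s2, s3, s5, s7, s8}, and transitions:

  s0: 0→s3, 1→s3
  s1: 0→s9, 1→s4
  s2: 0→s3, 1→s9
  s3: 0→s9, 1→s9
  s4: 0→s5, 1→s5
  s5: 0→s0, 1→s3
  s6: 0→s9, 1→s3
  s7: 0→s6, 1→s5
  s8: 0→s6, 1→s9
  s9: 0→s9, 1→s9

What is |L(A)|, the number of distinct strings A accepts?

The useful subgraph on states {s0, s1, s3, s4, s5} is acyclic, so L(A) is finite; the longest accepting path visits 5 useful states, giving maximum string length 4.
Counting accepting paths from s1 by length: 1 of length 0, 2 of length 2, 4 of length 3, 4 of length 4. Total 11.

11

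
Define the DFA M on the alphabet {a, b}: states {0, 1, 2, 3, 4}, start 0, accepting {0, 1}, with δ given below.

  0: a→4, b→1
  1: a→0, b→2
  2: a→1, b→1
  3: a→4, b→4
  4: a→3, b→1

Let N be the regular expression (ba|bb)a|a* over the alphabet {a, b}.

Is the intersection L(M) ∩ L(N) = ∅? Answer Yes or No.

The empty string ε is accepted by both M and N.
Hence L(M) ∩ L(N) ≠ ∅.

No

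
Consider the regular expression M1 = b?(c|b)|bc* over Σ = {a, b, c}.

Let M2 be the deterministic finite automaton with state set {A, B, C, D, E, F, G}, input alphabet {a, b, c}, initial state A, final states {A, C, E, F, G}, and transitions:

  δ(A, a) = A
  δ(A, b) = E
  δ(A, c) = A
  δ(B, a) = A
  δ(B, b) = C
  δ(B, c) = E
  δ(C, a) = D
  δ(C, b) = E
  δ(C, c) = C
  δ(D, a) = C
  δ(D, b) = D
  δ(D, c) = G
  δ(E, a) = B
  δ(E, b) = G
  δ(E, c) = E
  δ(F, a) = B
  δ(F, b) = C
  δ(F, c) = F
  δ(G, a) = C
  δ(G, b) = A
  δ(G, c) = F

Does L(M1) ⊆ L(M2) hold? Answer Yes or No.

Converting the expression M1 to a DFA (subset construction, then merging equivalent states) gives the minimal DFA with states {r0, r1, r2, r3, r4}, start state r0, accepting states {r2, r3, r4} and transitions r0: a→r1, b→r2, c→r3; r1: a→r1, b→r1, c→r1; r2: a→r1, b→r3, c→r4; r3: a→r1, b→r1, c→r1; r4: a→r1, b→r1, c→r4.
Exploring the product automaton M1 × M2 from the start pair (r0, A), following both machines on each input symbol, reaches 12 state pairs: (r0, A), (r1, A), (r2, E), (r3, A), (r1, E), (r1, B), (r3, G), (r4, E), (r1, G), (r1, C), (r1, F), (r1, D).
M1 accepts in {r2, r3, r4} and M2 accepts in {A, C, E, F, G}. The reachable pairs whose M1-component is accepting are (r2, E), (r3, A), (r3, G), (r4, E); in each of them the M2-component is accepting too, so the product for L(M1) \ L(M2) (M1-component accepting, M2-component rejecting) has no reachable accepting pair and the difference is empty.
Hence every string in L(M1) is also in L(M2).

Yes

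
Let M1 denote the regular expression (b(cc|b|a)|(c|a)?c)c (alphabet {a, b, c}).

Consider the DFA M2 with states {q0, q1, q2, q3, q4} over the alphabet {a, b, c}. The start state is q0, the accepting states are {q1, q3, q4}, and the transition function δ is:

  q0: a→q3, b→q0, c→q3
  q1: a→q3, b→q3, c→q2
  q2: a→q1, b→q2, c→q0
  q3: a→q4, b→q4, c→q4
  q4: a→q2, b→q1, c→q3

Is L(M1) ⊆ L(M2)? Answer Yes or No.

Converting the expression M1 to a DFA (subset construction, then merging equivalent states) gives the minimal DFA with states {r0, r1, r2, r3, r4, r5, r6, r7}, start state r0, accepting states {r6, r7} and transitions r0: a→r1, b→r2, c→r3; r1: a→r4, b→r4, c→r5; r2: a→r5, b→r5, c→r1; r3: a→r4, b→r4, c→r6; r4: a→r4, b→r4, c→r4; r5: a→r4, b→r4, c→r7; r6: a→r4, b→r4, c→r7; r7: a→r4, b→r4, c→r4.
Exploring the product automaton M1 × M2 from the start pair (r0, q0), following both machines on each input symbol, reaches 15 state pairs: (r0, q0), (r1, q3), (r2, q0), (r3, q3), (r4, q4), (r5, q4), (r5, q3), (r5, q0), (r6, q4), (r4, q2), (r4, q1), (r4, q3), (r7, q3), (r7, q4), (r4, q0).
M1 accepts in {r6, r7} and M2 accepts in {q1, q3, q4}. The reachable pairs whose M1-component is accepting are (r6, q4), (r7, q3), (r7, q4); in each of them the M2-component is accepting too, so the product for L(M1) \ L(M2) (M1-component accepting, M2-component rejecting) has no reachable accepting pair and the difference is empty.
Hence every string in L(M1) is also in L(M2).

Yes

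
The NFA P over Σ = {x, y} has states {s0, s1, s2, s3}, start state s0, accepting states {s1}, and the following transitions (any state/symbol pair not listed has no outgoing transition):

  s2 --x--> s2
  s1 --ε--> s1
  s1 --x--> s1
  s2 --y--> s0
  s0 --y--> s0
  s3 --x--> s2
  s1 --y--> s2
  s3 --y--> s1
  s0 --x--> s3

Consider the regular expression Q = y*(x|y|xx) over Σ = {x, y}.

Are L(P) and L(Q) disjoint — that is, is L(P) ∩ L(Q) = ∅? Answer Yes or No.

Converting the expression Q to a DFA (subset construction, then merging equivalent states) gives the minimal DFA with states {q0, q1, q2, q3, q4}, start state q0, accepting states {q1, q2, q3} and transitions q0: x→q1, y→q2; q1: x→q3, y→q4; q2: x→q1, y→q2; q3: x→q4, y→q4; q4: x→q4, y→q4.
Exploring the product automaton P × Q from the start pair (s0, q0), following both machines on each input symbol, reaches 8 state pairs: (s0, q0), (s3, q1), (s0, q2), (s2, q3), (s1, q4), (s2, q4), (s0, q4), (s3, q4).
P accepts in {s1} and Q accepts in {q1, q2, q3}; no reachable pair has both components accepting, so no string drives both machines to acceptance simultaneously and L(P) ∩ L(Q) = ∅.
So no string is accepted by both, and the intersection is empty.

Yes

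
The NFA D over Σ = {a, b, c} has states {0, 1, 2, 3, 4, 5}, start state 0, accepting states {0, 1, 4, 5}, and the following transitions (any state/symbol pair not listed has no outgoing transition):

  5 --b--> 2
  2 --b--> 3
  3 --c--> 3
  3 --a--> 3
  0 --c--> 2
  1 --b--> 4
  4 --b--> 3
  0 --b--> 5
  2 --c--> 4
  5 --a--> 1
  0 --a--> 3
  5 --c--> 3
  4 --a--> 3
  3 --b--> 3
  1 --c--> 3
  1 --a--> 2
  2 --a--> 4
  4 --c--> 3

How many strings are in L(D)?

10

The useful subgraph on states {0, 1, 2, 4, 5} is acyclic, so L(D) is finite; the longest accepting path visits 5 useful states, giving maximum string length 4.
Counting accepting paths from 0 by length: 1 of length 0, 1 of length 1, 3 of length 2, 3 of length 3, 2 of length 4. Total 10.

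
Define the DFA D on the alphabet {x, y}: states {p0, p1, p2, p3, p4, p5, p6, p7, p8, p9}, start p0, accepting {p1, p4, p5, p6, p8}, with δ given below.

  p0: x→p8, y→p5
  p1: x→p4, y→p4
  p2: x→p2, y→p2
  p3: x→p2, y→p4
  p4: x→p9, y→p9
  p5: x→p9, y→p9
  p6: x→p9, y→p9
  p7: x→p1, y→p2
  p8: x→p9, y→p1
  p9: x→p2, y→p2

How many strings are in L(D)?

5

The useful subgraph on states {p0, p1, p4, p5, p8} is acyclic, so L(D) is finite; the longest accepting path visits 4 useful states, giving maximum string length 3.
Counting accepting paths from p0 by length: 2 of length 1, 1 of length 2, 2 of length 3. Total 5.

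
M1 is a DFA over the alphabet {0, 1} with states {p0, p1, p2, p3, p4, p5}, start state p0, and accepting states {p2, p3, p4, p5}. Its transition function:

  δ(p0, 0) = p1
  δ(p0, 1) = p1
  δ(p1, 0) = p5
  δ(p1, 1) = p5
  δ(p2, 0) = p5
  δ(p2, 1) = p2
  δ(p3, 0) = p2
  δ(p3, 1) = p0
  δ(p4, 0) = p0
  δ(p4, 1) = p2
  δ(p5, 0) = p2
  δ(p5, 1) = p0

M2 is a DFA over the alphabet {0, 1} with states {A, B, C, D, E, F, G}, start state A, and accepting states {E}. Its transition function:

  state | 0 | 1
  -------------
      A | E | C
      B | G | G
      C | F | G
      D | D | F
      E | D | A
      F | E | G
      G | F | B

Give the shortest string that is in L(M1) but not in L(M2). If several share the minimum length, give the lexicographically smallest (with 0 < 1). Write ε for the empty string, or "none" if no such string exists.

00

The string 00 is accepted by M1 but not by M2.
No shorter string lies in the difference, and 00 is the lexicographically first length-2 string in L(M1) \ L(M2).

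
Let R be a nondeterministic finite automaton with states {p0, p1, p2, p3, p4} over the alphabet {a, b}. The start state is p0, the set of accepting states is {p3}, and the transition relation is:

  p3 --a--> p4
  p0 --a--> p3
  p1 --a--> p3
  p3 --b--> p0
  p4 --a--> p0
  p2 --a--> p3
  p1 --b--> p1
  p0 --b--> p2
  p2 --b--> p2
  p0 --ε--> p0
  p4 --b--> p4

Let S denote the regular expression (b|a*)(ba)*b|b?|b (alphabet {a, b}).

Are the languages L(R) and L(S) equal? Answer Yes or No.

The string a is accepted by R but rejected by S.
So L(R) ≠ L(S).

No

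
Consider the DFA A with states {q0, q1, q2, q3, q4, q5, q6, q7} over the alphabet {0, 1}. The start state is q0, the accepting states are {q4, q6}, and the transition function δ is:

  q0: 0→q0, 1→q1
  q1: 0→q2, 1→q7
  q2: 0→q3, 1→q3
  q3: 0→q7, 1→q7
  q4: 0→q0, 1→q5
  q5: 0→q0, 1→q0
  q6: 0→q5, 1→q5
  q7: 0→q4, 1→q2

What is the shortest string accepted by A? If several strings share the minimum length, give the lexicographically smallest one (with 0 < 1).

A breadth-first search from q0 reaches an accepting state first via the path q0 → q1 → q7 → q4 on input 110.
No string of length < 3 is accepted (BFS exhausts all shorter strings without reaching an accepting state), and 110 is the lexicographically least accepting string of length 3.

110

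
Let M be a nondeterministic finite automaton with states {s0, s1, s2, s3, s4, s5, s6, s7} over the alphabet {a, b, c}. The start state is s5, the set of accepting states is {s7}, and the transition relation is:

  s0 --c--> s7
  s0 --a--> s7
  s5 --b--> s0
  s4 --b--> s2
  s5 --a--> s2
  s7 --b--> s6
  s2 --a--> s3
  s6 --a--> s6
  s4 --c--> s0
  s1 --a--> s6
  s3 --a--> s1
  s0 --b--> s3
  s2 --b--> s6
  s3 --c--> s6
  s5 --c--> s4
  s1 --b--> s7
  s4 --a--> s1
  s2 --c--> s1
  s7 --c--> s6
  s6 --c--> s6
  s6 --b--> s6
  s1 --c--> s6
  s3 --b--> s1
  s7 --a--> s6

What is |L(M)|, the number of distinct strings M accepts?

15

The useful subgraph on states {s0, s1, s2, s3, s4, s5, s7} is acyclic, so L(M) is finite; the longest accepting path visits 6 useful states, giving maximum string length 5.
Counting accepting paths from s5 by length: 2 of length 2, 4 of length 3, 5 of length 4, 4 of length 5. Total 15.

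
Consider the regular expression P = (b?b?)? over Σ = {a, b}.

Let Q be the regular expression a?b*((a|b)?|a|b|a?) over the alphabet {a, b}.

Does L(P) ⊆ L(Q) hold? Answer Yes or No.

Yes

Converting the expression P to a DFA (subset construction, then merging equivalent states) gives the minimal DFA with states {p0, p1, p2, p3}, start state p0, accepting states {p0, p2, p3} and transitions p0: a→p1, b→p2; p1: a→p1, b→p1; p2: a→p1, b→p3; p3: a→p1, b→p1.
Converting the expression Q to a DFA (subset construction, then merging equivalent states) gives the minimal DFA with states {q0, q1, q2, q3}, start state q0, accepting states {q0, q1, q2} and transitions q0: a→q1, b→q1; q1: a→q2, b→q1; q2: a→q3, b→q3; q3: a→q3, b→q3.
Exploring the product automaton P × Q from the start pair (p0, q0), following both machines on each input symbol, reaches 6 state pairs: (p0, q0), (p1, q1), (p2, q1), (p1, q2), (p3, q1), (p1, q3).
P accepts in {p0, p2, p3} and Q accepts in {q0, q1, q2}. The reachable pairs whose P-component is accepting are (p0, q0), (p2, q1), (p3, q1); in each of them the Q-component is accepting too, so the product for L(P) \ L(Q) (P-component accepting, Q-component rejecting) has no reachable accepting pair and the difference is empty.
Hence every string in L(P) is also in L(Q).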